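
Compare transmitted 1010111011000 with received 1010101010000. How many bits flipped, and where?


XOR: 0000010001000

2 error(s) at position(s): 5, 9


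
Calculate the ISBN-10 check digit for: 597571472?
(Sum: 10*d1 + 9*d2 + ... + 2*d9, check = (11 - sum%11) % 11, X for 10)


Weighted sum: 310
310 mod 11 = 2

Check digit: 9


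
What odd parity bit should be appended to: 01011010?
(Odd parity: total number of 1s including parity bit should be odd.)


Number of 1s in data: 4
Parity bit: 1

1


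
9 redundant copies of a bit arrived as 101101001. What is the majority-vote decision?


Ones: 5 out of 9
Threshold: 5

1 (5/9 voted 1)


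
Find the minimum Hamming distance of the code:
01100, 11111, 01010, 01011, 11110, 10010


Comparing all pairs, minimum distance: 1
Can detect 0 errors, correct 0 errors

1


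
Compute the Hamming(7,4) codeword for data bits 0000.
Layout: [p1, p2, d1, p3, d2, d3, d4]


Parity bits: p1=0, p2=0, p3=0

0000000


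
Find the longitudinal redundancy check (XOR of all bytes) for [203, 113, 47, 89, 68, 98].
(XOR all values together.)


XOR chain: 203 ^ 113 ^ 47 ^ 89 ^ 68 ^ 98 = 234

234


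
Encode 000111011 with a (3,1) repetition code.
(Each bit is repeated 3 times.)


Each bit -> 3 copies

000000000111111111000111111


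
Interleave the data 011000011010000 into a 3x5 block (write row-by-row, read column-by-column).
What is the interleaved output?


Matrix:
  01100
  00110
  10000
Read columns: 001100110010000

001100110010000


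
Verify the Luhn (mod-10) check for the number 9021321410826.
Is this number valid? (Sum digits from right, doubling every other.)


Luhn sum = 48
48 mod 10 = 8

Invalid (Luhn sum mod 10 = 8)


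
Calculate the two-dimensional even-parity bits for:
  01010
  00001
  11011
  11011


Row parities: 0100
Column parities: 01011

Row P: 0100, Col P: 01011, Corner: 1


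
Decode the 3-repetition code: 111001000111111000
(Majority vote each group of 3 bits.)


Groups: 111, 001, 000, 111, 111, 000
Majority votes: 100110

100110


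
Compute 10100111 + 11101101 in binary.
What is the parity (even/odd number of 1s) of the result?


10100111 = 167
11101101 = 237
Sum = 404 = 110010100
1s count = 4

even parity (4 ones in 110010100)


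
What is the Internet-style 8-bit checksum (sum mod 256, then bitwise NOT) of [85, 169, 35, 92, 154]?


Sum = 535 mod 256 = 23
Complement = 232

232


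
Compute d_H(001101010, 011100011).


XOR: 010001001
Count of 1s: 3

3


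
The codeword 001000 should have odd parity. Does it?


Number of 1s: 1

Yes, parity is correct (1 ones)


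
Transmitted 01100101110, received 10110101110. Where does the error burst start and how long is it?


XOR: 11010000000

Burst at position 0, length 4


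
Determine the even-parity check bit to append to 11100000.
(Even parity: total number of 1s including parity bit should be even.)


Number of 1s in data: 3
Parity bit: 1

1


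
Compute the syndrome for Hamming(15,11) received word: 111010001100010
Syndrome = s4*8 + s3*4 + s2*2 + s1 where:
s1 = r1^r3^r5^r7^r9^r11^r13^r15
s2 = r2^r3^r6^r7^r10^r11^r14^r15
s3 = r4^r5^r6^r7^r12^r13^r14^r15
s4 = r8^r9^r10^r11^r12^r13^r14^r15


s1=0, s2=0, s3=0, s4=1

Syndrome = 8 (error at position 8)


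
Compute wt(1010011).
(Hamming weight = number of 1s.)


Counting 1s in 1010011

4


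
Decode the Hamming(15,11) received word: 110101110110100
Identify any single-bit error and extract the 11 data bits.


Syndrome = 2: error at position 2

Data: 00110110100 (corrected bit 2)


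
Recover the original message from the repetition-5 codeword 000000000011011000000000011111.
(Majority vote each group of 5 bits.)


Groups: 00000, 00000, 11011, 00000, 00000, 11111
Majority votes: 001001

001001


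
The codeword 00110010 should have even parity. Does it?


Number of 1s: 3

No, parity error (3 ones)


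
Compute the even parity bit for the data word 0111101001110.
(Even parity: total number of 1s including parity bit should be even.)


Number of 1s in data: 8
Parity bit: 0

0


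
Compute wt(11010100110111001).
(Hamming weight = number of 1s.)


Counting 1s in 11010100110111001

10


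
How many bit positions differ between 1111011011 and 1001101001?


XOR: 0110110010
Count of 1s: 5

5


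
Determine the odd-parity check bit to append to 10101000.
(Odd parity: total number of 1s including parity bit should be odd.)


Number of 1s in data: 3
Parity bit: 0

0


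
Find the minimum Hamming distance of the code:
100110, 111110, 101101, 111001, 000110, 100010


Comparing all pairs, minimum distance: 1
Can detect 0 errors, correct 0 errors

1


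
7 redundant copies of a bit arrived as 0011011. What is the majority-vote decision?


Ones: 4 out of 7
Threshold: 4

1 (4/7 voted 1)


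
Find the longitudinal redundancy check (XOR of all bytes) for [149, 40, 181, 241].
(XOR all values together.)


XOR chain: 149 ^ 40 ^ 181 ^ 241 = 249

249


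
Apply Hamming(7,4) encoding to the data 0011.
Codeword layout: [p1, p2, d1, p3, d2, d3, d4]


Parity bits: p1=1, p2=0, p3=0

1000011


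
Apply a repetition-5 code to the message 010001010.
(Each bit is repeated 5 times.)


Each bit -> 5 copies

000001111100000000000000011111000001111100000


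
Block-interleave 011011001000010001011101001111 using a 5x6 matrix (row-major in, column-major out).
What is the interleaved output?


Matrix:
  011011
  001000
  010001
  011101
  001111
Read columns: 000001011011011000111000110111

000001011011011000111000110111


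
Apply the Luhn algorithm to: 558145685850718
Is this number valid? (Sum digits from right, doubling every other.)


Luhn sum = 68
68 mod 10 = 8

Invalid (Luhn sum mod 10 = 8)


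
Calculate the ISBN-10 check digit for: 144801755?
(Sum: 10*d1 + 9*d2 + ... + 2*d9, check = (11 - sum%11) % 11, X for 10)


Weighted sum: 192
192 mod 11 = 5

Check digit: 6


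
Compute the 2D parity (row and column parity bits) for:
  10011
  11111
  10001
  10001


Row parities: 1100
Column parities: 01100

Row P: 1100, Col P: 01100, Corner: 0


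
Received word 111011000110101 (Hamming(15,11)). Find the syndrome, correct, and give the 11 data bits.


Syndrome = 0: no error detected

Data: 11100110101 (no errors)


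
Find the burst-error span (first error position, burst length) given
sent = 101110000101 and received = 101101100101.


XOR: 000011100000

Burst at position 4, length 3


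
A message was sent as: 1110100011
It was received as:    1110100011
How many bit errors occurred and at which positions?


XOR: 0000000000

0 errors (received matches sent)


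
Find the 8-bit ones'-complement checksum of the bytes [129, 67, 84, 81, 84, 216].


Sum = 661 mod 256 = 149
Complement = 106

106


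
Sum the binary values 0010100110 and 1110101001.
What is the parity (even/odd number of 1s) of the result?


0010100110 = 166
1110101001 = 937
Sum = 1103 = 10001001111
1s count = 6

even parity (6 ones in 10001001111)


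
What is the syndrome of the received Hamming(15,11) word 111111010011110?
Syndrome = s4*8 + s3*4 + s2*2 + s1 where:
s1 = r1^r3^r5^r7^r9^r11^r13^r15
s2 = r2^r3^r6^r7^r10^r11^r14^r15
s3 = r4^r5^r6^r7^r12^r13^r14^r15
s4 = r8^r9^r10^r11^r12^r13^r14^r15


s1=1, s2=1, s3=0, s4=1

Syndrome = 11 (error at position 11)


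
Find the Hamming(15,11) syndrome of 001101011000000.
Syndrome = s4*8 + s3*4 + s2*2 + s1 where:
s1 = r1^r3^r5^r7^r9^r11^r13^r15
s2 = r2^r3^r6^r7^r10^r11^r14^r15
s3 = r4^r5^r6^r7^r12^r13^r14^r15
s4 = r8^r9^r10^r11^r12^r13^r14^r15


s1=0, s2=0, s3=0, s4=0

Syndrome = 0 (no error)


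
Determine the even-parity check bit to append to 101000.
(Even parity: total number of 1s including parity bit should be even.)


Number of 1s in data: 2
Parity bit: 0

0


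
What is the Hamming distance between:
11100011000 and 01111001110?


XOR: 10011010110
Count of 1s: 6

6


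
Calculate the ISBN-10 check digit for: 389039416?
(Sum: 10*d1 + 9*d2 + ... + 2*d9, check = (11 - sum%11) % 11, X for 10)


Weighted sum: 268
268 mod 11 = 4

Check digit: 7


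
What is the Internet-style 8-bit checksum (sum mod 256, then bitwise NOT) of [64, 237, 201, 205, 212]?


Sum = 919 mod 256 = 151
Complement = 104

104


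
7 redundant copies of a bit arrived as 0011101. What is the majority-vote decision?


Ones: 4 out of 7
Threshold: 4

1 (4/7 voted 1)


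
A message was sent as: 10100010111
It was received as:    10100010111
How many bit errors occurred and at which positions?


XOR: 00000000000

0 errors (received matches sent)


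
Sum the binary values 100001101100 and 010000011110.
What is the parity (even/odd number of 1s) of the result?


100001101100 = 2156
010000011110 = 1054
Sum = 3210 = 110010001010
1s count = 5

odd parity (5 ones in 110010001010)


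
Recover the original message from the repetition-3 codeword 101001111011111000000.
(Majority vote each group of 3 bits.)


Groups: 101, 001, 111, 011, 111, 000, 000
Majority votes: 1011100

1011100


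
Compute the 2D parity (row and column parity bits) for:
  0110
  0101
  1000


Row parities: 001
Column parities: 1011

Row P: 001, Col P: 1011, Corner: 1


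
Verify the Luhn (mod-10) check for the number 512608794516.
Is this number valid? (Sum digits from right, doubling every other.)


Luhn sum = 55
55 mod 10 = 5

Invalid (Luhn sum mod 10 = 5)


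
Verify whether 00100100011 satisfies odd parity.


Number of 1s: 4

No, parity error (4 ones)


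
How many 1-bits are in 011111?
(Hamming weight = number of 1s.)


Counting 1s in 011111

5


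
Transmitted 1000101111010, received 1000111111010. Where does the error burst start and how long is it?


XOR: 0000010000000

Burst at position 5, length 1


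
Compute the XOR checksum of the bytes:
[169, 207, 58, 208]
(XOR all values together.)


XOR chain: 169 ^ 207 ^ 58 ^ 208 = 140

140


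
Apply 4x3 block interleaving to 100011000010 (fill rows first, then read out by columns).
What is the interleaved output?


Matrix:
  100
  011
  000
  010
Read columns: 100001010100

100001010100


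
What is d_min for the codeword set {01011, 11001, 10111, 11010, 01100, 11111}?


Comparing all pairs, minimum distance: 1
Can detect 0 errors, correct 0 errors

1


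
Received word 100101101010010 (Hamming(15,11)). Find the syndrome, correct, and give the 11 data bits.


Syndrome = 8: error at position 8

Data: 00111010010 (corrected bit 8)


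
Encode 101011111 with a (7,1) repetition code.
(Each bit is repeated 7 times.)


Each bit -> 7 copies

111111100000001111111000000011111111111111111111111111111111111


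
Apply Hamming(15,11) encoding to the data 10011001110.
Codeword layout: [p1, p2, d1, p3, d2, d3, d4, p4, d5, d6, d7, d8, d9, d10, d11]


Parity bits: p1=0, p2=1, p3=0, p4=0

011000101001110


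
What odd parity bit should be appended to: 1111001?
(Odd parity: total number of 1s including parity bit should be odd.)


Number of 1s in data: 5
Parity bit: 0

0


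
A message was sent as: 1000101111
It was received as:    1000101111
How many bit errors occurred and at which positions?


XOR: 0000000000

0 errors (received matches sent)


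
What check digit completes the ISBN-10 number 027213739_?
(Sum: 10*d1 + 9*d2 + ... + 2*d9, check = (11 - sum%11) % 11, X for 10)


Weighted sum: 164
164 mod 11 = 10

Check digit: 1


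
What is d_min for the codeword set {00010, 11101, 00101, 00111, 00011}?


Comparing all pairs, minimum distance: 1
Can detect 0 errors, correct 0 errors

1


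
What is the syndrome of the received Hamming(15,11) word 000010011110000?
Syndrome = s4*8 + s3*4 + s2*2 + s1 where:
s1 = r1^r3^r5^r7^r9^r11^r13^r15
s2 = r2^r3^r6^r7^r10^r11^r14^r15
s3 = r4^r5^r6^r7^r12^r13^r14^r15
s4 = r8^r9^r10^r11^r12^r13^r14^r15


s1=1, s2=0, s3=1, s4=0

Syndrome = 5 (error at position 5)


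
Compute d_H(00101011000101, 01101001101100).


XOR: 01000010101001
Count of 1s: 5

5


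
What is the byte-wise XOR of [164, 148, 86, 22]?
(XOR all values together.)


XOR chain: 164 ^ 148 ^ 86 ^ 22 = 112

112


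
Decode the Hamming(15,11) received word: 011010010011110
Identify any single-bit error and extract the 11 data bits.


Syndrome = 8: error at position 8

Data: 11000011110 (corrected bit 8)


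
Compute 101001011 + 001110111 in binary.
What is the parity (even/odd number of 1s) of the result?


101001011 = 331
001110111 = 119
Sum = 450 = 111000010
1s count = 4

even parity (4 ones in 111000010)


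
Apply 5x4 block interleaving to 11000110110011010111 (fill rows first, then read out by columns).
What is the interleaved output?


Matrix:
  1100
  0110
  1100
  1101
  0111
Read columns: 10110111110100100011

10110111110100100011


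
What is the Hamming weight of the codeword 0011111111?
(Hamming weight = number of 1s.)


Counting 1s in 0011111111

8


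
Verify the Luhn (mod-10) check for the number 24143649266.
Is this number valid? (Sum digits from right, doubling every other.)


Luhn sum = 49
49 mod 10 = 9

Invalid (Luhn sum mod 10 = 9)


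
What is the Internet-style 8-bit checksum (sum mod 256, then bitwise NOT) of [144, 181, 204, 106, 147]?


Sum = 782 mod 256 = 14
Complement = 241

241


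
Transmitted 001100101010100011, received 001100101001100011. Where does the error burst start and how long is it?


XOR: 000000000011000000

Burst at position 10, length 2


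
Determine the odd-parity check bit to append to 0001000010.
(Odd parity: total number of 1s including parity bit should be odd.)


Number of 1s in data: 2
Parity bit: 1

1


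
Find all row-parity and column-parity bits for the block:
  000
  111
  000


Row parities: 010
Column parities: 111

Row P: 010, Col P: 111, Corner: 1


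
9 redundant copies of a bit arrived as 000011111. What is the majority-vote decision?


Ones: 5 out of 9
Threshold: 5

1 (5/9 voted 1)


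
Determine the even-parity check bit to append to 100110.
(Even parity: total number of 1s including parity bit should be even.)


Number of 1s in data: 3
Parity bit: 1

1


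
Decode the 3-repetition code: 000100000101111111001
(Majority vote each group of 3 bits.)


Groups: 000, 100, 000, 101, 111, 111, 001
Majority votes: 0001110

0001110


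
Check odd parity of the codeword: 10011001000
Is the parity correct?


Number of 1s: 4

No, parity error (4 ones)


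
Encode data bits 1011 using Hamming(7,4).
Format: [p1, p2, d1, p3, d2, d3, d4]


Parity bits: p1=0, p2=1, p3=0

0110011


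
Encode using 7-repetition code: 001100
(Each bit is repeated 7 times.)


Each bit -> 7 copies

000000000000001111111111111100000000000000


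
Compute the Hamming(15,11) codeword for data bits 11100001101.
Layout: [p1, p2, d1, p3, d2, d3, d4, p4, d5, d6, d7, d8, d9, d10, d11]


Parity bits: p1=0, p2=1, p3=1, p4=1

011111010001101


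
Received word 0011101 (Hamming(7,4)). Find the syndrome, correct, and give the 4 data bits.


Syndrome = 5: error at position 5

Data: 1001 (corrected bit 5)


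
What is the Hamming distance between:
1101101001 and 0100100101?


XOR: 1001001100
Count of 1s: 4

4


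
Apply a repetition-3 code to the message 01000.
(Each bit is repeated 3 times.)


Each bit -> 3 copies

000111000000000


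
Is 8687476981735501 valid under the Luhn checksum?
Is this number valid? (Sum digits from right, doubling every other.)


Luhn sum = 77
77 mod 10 = 7

Invalid (Luhn sum mod 10 = 7)


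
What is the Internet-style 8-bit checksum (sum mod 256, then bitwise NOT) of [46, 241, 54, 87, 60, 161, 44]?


Sum = 693 mod 256 = 181
Complement = 74

74


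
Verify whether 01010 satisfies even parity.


Number of 1s: 2

Yes, parity is correct (2 ones)


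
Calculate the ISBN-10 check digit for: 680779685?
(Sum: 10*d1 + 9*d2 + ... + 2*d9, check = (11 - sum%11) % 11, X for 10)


Weighted sum: 326
326 mod 11 = 7

Check digit: 4


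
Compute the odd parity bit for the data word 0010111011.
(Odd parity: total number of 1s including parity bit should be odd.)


Number of 1s in data: 6
Parity bit: 1

1


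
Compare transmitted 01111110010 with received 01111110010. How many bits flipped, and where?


XOR: 00000000000

0 errors (received matches sent)


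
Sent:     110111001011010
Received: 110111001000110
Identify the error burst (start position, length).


XOR: 000000000011100

Burst at position 10, length 3


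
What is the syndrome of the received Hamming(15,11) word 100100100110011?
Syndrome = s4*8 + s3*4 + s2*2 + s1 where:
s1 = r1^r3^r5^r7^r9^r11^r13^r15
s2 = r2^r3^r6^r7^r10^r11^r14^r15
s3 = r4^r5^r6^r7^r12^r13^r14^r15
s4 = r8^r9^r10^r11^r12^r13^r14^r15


s1=0, s2=1, s3=0, s4=0

Syndrome = 2 (error at position 2)


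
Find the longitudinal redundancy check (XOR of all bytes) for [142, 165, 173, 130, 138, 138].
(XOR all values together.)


XOR chain: 142 ^ 165 ^ 173 ^ 130 ^ 138 ^ 138 = 4

4


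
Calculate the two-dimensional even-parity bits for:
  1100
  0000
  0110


Row parities: 000
Column parities: 1010

Row P: 000, Col P: 1010, Corner: 0


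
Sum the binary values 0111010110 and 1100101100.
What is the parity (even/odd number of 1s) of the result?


0111010110 = 470
1100101100 = 812
Sum = 1282 = 10100000010
1s count = 3

odd parity (3 ones in 10100000010)


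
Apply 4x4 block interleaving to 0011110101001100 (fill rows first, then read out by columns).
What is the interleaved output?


Matrix:
  0011
  1101
  0100
  1100
Read columns: 0101011110001100

0101011110001100


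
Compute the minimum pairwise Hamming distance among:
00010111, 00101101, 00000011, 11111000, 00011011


Comparing all pairs, minimum distance: 2
Can detect 1 errors, correct 0 errors

2


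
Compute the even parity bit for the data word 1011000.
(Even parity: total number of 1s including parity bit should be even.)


Number of 1s in data: 3
Parity bit: 1

1


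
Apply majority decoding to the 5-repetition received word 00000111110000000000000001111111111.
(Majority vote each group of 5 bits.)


Groups: 00000, 11111, 00000, 00000, 00000, 11111, 11111
Majority votes: 0100011

0100011


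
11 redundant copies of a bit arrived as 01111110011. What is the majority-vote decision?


Ones: 8 out of 11
Threshold: 6

1 (8/11 voted 1)


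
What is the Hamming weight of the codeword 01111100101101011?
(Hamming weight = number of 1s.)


Counting 1s in 01111100101101011

11


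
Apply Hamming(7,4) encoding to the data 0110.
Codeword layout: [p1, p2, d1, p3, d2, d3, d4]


Parity bits: p1=1, p2=1, p3=0

1100110


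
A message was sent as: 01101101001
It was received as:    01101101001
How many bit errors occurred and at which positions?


XOR: 00000000000

0 errors (received matches sent)


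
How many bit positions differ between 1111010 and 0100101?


XOR: 1011111
Count of 1s: 6

6


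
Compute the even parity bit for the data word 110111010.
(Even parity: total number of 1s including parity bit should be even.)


Number of 1s in data: 6
Parity bit: 0

0


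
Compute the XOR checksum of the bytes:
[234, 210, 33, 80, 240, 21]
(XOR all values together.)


XOR chain: 234 ^ 210 ^ 33 ^ 80 ^ 240 ^ 21 = 172

172


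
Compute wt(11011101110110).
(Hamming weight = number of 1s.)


Counting 1s in 11011101110110

10


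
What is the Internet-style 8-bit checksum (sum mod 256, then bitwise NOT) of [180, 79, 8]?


Sum = 267 mod 256 = 11
Complement = 244

244


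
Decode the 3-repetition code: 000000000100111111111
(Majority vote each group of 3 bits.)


Groups: 000, 000, 000, 100, 111, 111, 111
Majority votes: 0000111

0000111


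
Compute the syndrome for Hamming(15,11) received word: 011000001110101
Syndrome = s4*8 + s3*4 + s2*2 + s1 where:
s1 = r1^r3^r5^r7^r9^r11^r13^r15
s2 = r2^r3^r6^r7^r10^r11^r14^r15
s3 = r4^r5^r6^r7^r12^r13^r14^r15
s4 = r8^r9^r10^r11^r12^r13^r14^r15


s1=1, s2=1, s3=0, s4=1

Syndrome = 11 (error at position 11)


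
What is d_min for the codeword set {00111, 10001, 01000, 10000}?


Comparing all pairs, minimum distance: 1
Can detect 0 errors, correct 0 errors

1


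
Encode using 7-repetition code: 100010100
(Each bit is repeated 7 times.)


Each bit -> 7 copies

111111100000000000000000000011111110000000111111100000000000000


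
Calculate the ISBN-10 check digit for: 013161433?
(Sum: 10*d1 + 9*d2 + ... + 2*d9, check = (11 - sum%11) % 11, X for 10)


Weighted sum: 112
112 mod 11 = 2

Check digit: 9


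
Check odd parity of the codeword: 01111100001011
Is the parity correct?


Number of 1s: 8

No, parity error (8 ones)


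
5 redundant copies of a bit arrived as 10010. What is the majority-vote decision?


Ones: 2 out of 5
Threshold: 3

0 (2/5 voted 1)


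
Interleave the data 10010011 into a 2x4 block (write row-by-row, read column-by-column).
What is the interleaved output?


Matrix:
  1001
  0011
Read columns: 10000111

10000111


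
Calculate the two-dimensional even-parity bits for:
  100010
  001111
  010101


Row parities: 001
Column parities: 111000

Row P: 001, Col P: 111000, Corner: 1


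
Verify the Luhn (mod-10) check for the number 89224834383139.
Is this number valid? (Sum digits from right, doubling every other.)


Luhn sum = 84
84 mod 10 = 4

Invalid (Luhn sum mod 10 = 4)


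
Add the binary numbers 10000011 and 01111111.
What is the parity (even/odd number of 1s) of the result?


10000011 = 131
01111111 = 127
Sum = 258 = 100000010
1s count = 2

even parity (2 ones in 100000010)


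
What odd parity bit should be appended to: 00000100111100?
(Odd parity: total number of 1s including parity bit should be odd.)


Number of 1s in data: 5
Parity bit: 0

0


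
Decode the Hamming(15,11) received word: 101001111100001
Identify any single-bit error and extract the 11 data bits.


Syndrome = 7: error at position 7

Data: 10101100001 (corrected bit 7)


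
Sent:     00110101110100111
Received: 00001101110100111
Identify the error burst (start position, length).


XOR: 00111000000000000

Burst at position 2, length 3


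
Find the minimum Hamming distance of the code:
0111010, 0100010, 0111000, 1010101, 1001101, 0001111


Comparing all pairs, minimum distance: 1
Can detect 0 errors, correct 0 errors

1


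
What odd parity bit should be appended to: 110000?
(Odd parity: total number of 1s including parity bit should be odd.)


Number of 1s in data: 2
Parity bit: 1

1


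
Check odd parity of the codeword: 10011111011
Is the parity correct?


Number of 1s: 8

No, parity error (8 ones)


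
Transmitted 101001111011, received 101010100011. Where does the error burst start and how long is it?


XOR: 000011011000

Burst at position 4, length 5


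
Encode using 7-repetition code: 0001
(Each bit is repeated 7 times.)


Each bit -> 7 copies

0000000000000000000001111111


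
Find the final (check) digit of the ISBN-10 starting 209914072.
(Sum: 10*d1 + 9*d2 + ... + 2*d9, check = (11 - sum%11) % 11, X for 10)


Weighted sum: 206
206 mod 11 = 8

Check digit: 3


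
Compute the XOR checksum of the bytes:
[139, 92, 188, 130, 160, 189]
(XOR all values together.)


XOR chain: 139 ^ 92 ^ 188 ^ 130 ^ 160 ^ 189 = 244

244


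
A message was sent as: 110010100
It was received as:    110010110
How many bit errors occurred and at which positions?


XOR: 000000010

1 error(s) at position(s): 7


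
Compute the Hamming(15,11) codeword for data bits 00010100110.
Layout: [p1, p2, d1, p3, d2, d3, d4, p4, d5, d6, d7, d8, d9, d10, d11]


Parity bits: p1=0, p2=1, p3=1, p4=1

010100110100110


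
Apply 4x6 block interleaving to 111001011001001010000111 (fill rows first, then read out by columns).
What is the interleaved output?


Matrix:
  111001
  011001
  001010
  000111
Read columns: 100011001110000100111101

100011001110000100111101


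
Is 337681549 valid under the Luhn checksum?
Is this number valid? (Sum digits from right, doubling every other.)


Luhn sum = 51
51 mod 10 = 1

Invalid (Luhn sum mod 10 = 1)


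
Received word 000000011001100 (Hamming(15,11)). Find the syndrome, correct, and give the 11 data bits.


Syndrome = 0: no error detected

Data: 00001001100 (no errors)


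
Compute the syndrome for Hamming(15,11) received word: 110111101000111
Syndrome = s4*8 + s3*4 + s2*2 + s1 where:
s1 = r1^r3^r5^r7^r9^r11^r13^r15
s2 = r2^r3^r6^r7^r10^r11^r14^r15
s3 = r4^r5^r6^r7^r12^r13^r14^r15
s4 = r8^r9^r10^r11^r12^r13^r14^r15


s1=0, s2=1, s3=1, s4=0

Syndrome = 6 (error at position 6)


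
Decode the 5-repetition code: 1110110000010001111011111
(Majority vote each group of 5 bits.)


Groups: 11101, 10000, 01000, 11110, 11111
Majority votes: 10011

10011


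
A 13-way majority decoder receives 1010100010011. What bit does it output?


Ones: 6 out of 13
Threshold: 7

0 (6/13 voted 1)


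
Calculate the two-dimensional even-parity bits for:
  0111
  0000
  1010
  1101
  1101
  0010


Row parities: 100111
Column parities: 1111

Row P: 100111, Col P: 1111, Corner: 0


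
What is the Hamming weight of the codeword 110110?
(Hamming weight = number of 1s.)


Counting 1s in 110110

4


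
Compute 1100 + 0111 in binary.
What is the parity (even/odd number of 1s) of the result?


1100 = 12
0111 = 7
Sum = 19 = 10011
1s count = 3

odd parity (3 ones in 10011)


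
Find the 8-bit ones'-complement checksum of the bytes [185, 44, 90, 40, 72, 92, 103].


Sum = 626 mod 256 = 114
Complement = 141

141


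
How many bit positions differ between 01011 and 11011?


XOR: 10000
Count of 1s: 1

1


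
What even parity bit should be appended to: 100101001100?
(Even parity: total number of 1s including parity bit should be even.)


Number of 1s in data: 5
Parity bit: 1

1


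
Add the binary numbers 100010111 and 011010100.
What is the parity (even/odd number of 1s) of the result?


100010111 = 279
011010100 = 212
Sum = 491 = 111101011
1s count = 7

odd parity (7 ones in 111101011)


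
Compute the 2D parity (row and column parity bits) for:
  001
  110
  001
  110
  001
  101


Row parities: 101010
Column parities: 100

Row P: 101010, Col P: 100, Corner: 1


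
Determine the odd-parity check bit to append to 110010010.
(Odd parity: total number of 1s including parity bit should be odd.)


Number of 1s in data: 4
Parity bit: 1

1


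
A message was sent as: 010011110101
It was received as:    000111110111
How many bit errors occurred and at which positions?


XOR: 010100000010

3 error(s) at position(s): 1, 3, 10


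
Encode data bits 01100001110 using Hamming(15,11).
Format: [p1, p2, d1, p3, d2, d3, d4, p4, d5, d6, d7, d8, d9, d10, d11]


Parity bits: p1=0, p2=0, p3=1, p4=1

000111010001110


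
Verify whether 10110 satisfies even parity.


Number of 1s: 3

No, parity error (3 ones)


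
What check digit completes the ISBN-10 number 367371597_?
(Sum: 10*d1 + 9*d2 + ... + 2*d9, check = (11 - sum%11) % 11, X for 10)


Weighted sum: 269
269 mod 11 = 5

Check digit: 6


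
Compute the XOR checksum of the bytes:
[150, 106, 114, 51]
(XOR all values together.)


XOR chain: 150 ^ 106 ^ 114 ^ 51 = 189

189


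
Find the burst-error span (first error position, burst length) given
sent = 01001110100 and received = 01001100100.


XOR: 00000010000

Burst at position 6, length 1


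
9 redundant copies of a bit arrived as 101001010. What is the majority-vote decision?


Ones: 4 out of 9
Threshold: 5

0 (4/9 voted 1)


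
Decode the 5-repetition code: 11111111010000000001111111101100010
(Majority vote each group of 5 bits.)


Groups: 11111, 11101, 00000, 00001, 11111, 11011, 00010
Majority votes: 1100110

1100110


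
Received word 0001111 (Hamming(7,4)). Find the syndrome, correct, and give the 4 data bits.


Syndrome = 0: no error detected

Data: 0111 (no errors)


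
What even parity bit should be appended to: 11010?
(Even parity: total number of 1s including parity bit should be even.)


Number of 1s in data: 3
Parity bit: 1

1


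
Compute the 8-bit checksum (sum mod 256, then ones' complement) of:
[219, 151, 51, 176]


Sum = 597 mod 256 = 85
Complement = 170

170


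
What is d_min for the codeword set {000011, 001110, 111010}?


Comparing all pairs, minimum distance: 3
Can detect 2 errors, correct 1 errors

3


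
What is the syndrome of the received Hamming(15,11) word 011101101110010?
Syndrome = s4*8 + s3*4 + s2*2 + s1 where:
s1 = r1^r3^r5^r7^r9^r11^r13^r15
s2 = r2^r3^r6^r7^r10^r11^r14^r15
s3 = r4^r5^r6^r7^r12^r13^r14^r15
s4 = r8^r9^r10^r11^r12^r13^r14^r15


s1=0, s2=1, s3=0, s4=0

Syndrome = 2 (error at position 2)


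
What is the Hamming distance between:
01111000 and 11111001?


XOR: 10000001
Count of 1s: 2

2


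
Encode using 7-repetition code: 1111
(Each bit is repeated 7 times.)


Each bit -> 7 copies

1111111111111111111111111111


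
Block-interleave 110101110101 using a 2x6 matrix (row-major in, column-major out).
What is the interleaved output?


Matrix:
  110101
  110101
Read columns: 111100110011

111100110011


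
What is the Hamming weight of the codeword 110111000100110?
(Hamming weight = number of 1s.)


Counting 1s in 110111000100110

8


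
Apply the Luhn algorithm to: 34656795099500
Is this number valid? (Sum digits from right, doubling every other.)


Luhn sum = 65
65 mod 10 = 5

Invalid (Luhn sum mod 10 = 5)


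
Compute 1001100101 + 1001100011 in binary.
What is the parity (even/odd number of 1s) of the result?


1001100101 = 613
1001100011 = 611
Sum = 1224 = 10011001000
1s count = 4

even parity (4 ones in 10011001000)


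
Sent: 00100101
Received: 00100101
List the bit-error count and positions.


XOR: 00000000

0 errors (received matches sent)


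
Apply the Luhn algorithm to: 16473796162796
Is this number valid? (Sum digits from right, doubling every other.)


Luhn sum = 85
85 mod 10 = 5

Invalid (Luhn sum mod 10 = 5)


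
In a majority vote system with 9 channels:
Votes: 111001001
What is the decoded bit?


Ones: 5 out of 9
Threshold: 5

1 (5/9 voted 1)


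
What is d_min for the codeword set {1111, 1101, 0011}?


Comparing all pairs, minimum distance: 1
Can detect 0 errors, correct 0 errors

1


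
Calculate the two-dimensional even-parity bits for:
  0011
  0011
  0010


Row parities: 001
Column parities: 0010

Row P: 001, Col P: 0010, Corner: 1


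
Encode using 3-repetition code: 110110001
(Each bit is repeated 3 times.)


Each bit -> 3 copies

111111000111111000000000111


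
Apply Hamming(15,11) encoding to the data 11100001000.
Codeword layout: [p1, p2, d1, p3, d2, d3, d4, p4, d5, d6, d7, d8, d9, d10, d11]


Parity bits: p1=0, p2=0, p3=1, p4=1

001111010001000


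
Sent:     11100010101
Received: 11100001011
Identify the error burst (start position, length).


XOR: 00000011110

Burst at position 6, length 4


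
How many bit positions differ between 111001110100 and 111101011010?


XOR: 000100101110
Count of 1s: 5

5


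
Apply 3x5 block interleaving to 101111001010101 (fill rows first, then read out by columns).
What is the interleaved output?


Matrix:
  10111
  10010
  10101
Read columns: 111000101110101

111000101110101


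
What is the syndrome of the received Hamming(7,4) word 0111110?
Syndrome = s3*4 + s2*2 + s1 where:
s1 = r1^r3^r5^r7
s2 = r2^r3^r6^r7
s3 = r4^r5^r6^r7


s1=0, s2=1, s3=1

Syndrome = 6 (error at position 6)


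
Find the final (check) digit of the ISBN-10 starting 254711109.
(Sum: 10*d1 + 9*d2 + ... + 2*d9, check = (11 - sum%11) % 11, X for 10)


Weighted sum: 179
179 mod 11 = 3

Check digit: 8


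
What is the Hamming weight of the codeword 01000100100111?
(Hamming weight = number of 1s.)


Counting 1s in 01000100100111

6


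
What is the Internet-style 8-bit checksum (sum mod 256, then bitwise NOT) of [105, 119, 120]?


Sum = 344 mod 256 = 88
Complement = 167

167


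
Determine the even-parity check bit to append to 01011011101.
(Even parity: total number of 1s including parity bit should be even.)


Number of 1s in data: 7
Parity bit: 1

1


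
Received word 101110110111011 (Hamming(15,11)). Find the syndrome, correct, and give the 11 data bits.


Syndrome = 0: no error detected

Data: 11010111011 (no errors)


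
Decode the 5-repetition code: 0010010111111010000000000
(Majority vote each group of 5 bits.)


Groups: 00100, 10111, 11101, 00000, 00000
Majority votes: 01100

01100


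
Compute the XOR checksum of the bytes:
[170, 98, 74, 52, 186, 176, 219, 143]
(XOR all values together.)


XOR chain: 170 ^ 98 ^ 74 ^ 52 ^ 186 ^ 176 ^ 219 ^ 143 = 232

232


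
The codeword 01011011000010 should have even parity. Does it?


Number of 1s: 6

Yes, parity is correct (6 ones)


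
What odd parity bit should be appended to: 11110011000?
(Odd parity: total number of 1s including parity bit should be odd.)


Number of 1s in data: 6
Parity bit: 1

1


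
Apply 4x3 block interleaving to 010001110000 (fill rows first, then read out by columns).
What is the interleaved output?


Matrix:
  010
  001
  110
  000
Read columns: 001010100100

001010100100


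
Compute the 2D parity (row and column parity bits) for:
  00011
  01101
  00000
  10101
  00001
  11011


Row parities: 010110
Column parities: 00001

Row P: 010110, Col P: 00001, Corner: 1


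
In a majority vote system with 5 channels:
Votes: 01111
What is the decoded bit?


Ones: 4 out of 5
Threshold: 3

1 (4/5 voted 1)


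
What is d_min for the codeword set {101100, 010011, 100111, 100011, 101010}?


Comparing all pairs, minimum distance: 1
Can detect 0 errors, correct 0 errors

1


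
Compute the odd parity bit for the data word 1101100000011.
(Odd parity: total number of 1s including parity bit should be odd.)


Number of 1s in data: 6
Parity bit: 1

1


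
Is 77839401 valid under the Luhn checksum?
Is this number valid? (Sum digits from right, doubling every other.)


Luhn sum = 36
36 mod 10 = 6

Invalid (Luhn sum mod 10 = 6)


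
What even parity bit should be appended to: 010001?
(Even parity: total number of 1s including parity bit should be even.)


Number of 1s in data: 2
Parity bit: 0

0


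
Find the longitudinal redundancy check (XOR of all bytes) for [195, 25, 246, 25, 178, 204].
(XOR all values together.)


XOR chain: 195 ^ 25 ^ 246 ^ 25 ^ 178 ^ 204 = 75

75


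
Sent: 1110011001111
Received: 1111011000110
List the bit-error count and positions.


XOR: 0001000001001

3 error(s) at position(s): 3, 9, 12


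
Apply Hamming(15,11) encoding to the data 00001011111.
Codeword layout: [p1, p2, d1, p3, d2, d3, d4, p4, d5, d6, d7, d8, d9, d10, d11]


Parity bits: p1=0, p2=1, p3=0, p4=0

010000001011111


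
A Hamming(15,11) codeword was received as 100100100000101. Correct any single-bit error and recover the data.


Syndrome = 0: no error detected

Data: 00010000101 (no errors)


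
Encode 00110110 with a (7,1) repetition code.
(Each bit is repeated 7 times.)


Each bit -> 7 copies

00000000000000111111111111110000000111111111111110000000


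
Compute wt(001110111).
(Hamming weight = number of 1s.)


Counting 1s in 001110111

6


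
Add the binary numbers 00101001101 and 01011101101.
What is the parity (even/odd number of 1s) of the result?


00101001101 = 333
01011101101 = 749
Sum = 1082 = 10000111010
1s count = 5

odd parity (5 ones in 10000111010)


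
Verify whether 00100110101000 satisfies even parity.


Number of 1s: 5

No, parity error (5 ones)


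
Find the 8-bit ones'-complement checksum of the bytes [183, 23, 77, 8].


Sum = 291 mod 256 = 35
Complement = 220

220


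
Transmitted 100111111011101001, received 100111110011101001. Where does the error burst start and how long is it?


XOR: 000000001000000000

Burst at position 8, length 1


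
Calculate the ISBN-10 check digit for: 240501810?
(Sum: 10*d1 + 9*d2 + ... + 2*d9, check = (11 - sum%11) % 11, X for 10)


Weighted sum: 131
131 mod 11 = 10

Check digit: 1


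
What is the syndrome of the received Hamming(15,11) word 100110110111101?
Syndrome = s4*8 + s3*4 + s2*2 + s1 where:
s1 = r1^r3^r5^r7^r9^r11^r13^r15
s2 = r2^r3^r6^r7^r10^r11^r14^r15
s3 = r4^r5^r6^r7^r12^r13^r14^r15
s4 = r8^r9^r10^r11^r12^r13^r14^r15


s1=0, s2=0, s3=0, s4=0

Syndrome = 0 (no error)


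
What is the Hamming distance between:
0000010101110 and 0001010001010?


XOR: 0001000100100
Count of 1s: 3

3


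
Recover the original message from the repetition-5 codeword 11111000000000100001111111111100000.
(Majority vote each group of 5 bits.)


Groups: 11111, 00000, 00001, 00001, 11111, 11111, 00000
Majority votes: 1000110

1000110


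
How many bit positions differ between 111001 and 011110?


XOR: 100111
Count of 1s: 4

4


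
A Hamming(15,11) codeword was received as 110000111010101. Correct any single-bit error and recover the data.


Syndrome = 12: error at position 12

Data: 00011011101 (corrected bit 12)


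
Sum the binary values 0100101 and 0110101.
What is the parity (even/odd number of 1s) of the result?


0100101 = 37
0110101 = 53
Sum = 90 = 1011010
1s count = 4

even parity (4 ones in 1011010)


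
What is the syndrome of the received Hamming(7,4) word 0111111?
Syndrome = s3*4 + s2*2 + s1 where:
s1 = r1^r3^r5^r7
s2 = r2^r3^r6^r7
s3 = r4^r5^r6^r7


s1=1, s2=0, s3=0

Syndrome = 1 (error at position 1)


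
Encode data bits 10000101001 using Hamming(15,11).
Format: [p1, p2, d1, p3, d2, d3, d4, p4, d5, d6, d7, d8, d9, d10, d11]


Parity bits: p1=0, p2=1, p3=0, p4=1

011000010101001


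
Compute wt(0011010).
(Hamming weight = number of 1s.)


Counting 1s in 0011010

3


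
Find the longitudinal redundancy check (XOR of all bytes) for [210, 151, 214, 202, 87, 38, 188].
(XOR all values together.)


XOR chain: 210 ^ 151 ^ 214 ^ 202 ^ 87 ^ 38 ^ 188 = 148

148


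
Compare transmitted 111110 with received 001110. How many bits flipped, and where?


XOR: 110000

2 error(s) at position(s): 0, 1


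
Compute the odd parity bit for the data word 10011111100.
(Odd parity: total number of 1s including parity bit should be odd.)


Number of 1s in data: 7
Parity bit: 0

0


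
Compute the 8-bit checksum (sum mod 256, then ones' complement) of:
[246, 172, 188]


Sum = 606 mod 256 = 94
Complement = 161

161


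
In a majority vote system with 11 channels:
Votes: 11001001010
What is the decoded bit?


Ones: 5 out of 11
Threshold: 6

0 (5/11 voted 1)


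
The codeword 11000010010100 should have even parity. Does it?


Number of 1s: 5

No, parity error (5 ones)


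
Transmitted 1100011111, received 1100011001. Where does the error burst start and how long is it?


XOR: 0000000110

Burst at position 7, length 2


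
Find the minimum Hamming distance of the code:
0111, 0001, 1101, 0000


Comparing all pairs, minimum distance: 1
Can detect 0 errors, correct 0 errors

1


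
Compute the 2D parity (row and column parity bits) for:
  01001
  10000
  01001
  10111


Row parities: 0100
Column parities: 00111

Row P: 0100, Col P: 00111, Corner: 1


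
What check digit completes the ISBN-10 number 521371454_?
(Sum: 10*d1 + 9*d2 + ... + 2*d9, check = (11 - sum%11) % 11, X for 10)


Weighted sum: 183
183 mod 11 = 7

Check digit: 4
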